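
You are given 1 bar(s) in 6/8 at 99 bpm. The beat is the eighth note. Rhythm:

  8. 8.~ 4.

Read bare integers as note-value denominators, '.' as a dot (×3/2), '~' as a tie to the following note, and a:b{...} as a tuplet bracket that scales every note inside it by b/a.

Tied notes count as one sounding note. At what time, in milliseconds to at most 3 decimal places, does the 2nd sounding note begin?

note 2 onset = 3/2b = 909.091ms

1. 0.0ms @ 0 + 909.091ms (3/2)
2. 909.091ms @ 3/2 + 2727.273ms (9/2)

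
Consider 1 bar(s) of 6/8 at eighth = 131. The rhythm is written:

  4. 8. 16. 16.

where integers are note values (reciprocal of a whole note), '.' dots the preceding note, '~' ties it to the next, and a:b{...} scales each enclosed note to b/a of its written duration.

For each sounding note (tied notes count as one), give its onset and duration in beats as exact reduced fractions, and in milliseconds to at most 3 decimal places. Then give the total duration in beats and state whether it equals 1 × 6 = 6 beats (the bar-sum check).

1) 0.0ms=0b +1374.046ms=3b
2) 1374.046ms=3b +687.023ms=3/2b
3) 2061.069ms=9/2b +343.511ms=3/4b
4) 2404.58ms=21/4b +343.511ms=3/4b
Σ=6b of 6 (131bpm 6/8) — PASS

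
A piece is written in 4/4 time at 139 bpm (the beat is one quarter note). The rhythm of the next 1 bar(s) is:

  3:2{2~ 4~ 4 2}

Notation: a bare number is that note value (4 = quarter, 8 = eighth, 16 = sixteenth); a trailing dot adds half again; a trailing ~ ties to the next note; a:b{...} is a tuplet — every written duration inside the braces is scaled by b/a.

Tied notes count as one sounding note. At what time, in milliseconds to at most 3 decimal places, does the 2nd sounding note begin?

1. 0.0ms @ 0 + 1151.079ms (8/3)
2. 1151.079ms @ 8/3 + 575.54ms (4/3)

note 2 onset = 8/3b = 1151.079ms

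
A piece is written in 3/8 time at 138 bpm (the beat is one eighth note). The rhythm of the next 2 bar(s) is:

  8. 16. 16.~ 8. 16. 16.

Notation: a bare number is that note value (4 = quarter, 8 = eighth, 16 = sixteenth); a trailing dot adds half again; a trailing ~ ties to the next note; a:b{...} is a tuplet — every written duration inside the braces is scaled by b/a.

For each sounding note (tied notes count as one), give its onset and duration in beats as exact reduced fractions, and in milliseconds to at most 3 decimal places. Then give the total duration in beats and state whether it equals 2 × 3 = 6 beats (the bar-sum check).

1) 0.0ms=0b +652.174ms=3/2b
2) 652.174ms=3/2b +326.087ms=3/4b
3) 978.261ms=9/4b +978.261ms=9/4b
4) 1956.522ms=9/2b +326.087ms=3/4b
5) 2282.609ms=21/4b +326.087ms=3/4b
Σ=6b of 6 (138bpm 3/8) — PASS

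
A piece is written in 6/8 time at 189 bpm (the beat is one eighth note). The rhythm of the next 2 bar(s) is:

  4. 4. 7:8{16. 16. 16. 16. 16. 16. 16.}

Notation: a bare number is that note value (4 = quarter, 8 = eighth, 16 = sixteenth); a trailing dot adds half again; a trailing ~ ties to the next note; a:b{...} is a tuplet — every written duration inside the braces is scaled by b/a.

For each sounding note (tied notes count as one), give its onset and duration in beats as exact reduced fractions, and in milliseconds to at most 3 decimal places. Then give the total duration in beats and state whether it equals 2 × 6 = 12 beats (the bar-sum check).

1) 0.0ms=0b +952.381ms=3b
2) 952.381ms=3b +952.381ms=3b
3) 1904.762ms=6b +272.109ms=6/7b
4) 2176.871ms=48/7b +272.109ms=6/7b
5) 2448.98ms=54/7b +272.109ms=6/7b
6) 2721.088ms=60/7b +272.109ms=6/7b
7) 2993.197ms=66/7b +272.109ms=6/7b
8) 3265.306ms=72/7b +272.109ms=6/7b
9) 3537.415ms=78/7b +272.109ms=6/7b
Σ=12b of 12 (189bpm 6/8) — PASS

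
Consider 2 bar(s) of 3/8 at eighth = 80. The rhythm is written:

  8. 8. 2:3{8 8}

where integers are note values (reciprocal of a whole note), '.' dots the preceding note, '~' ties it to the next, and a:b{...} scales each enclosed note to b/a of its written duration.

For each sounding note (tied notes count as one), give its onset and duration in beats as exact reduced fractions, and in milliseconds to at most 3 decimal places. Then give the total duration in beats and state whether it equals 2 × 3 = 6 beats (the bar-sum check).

1) 0.0ms=0b +1125.0ms=3/2b
2) 1125.0ms=3/2b +1125.0ms=3/2b
3) 2250.0ms=3b +1125.0ms=3/2b
4) 3375.0ms=9/2b +1125.0ms=3/2b
Σ=6b of 6 (80bpm 3/8) — PASS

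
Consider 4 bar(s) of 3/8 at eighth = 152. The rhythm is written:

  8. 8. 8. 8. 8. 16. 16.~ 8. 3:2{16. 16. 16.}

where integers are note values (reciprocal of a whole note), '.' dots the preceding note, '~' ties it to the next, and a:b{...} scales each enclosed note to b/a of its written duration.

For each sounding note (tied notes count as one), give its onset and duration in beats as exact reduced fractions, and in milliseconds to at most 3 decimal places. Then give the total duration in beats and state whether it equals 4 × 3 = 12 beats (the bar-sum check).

1) 0.0ms=0b +592.105ms=3/2b
2) 592.105ms=3/2b +592.105ms=3/2b
3) 1184.211ms=3b +592.105ms=3/2b
4) 1776.316ms=9/2b +592.105ms=3/2b
5) 2368.421ms=6b +592.105ms=3/2b
6) 2960.526ms=15/2b +296.053ms=3/4b
7) 3256.579ms=33/4b +888.158ms=9/4b
8) 4144.737ms=21/2b +197.368ms=1/2b
9) 4342.105ms=11b +197.368ms=1/2b
10) 4539.474ms=23/2b +197.368ms=1/2b
Σ=12b of 12 (152bpm 3/8) — PASS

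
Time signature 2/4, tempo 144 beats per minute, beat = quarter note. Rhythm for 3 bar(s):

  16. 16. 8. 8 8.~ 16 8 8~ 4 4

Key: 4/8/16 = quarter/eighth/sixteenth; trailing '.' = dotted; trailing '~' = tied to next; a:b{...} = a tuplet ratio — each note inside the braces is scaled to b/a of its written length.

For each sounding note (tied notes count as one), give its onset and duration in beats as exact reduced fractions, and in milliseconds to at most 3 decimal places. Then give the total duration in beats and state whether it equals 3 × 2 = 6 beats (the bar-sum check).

1) 0.0ms=0b +156.25ms=3/8b
2) 156.25ms=3/8b +156.25ms=3/8b
3) 312.5ms=3/4b +312.5ms=3/4b
4) 625.0ms=3/2b +208.333ms=1/2b
5) 833.333ms=2b +416.667ms=1b
6) 1250.0ms=3b +208.333ms=1/2b
7) 1458.333ms=7/2b +625.0ms=3/2b
8) 2083.333ms=5b +416.667ms=1b
Σ=6b of 6 (144bpm 2/4) — PASS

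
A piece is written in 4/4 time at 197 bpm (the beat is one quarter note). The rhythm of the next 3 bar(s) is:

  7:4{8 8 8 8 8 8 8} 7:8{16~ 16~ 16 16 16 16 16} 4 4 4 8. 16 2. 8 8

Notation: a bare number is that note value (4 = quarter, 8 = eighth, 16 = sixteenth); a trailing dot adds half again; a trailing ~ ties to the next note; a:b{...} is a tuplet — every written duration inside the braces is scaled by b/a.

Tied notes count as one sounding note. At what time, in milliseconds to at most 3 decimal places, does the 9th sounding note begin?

note 9 onset = 20/7b = 870.196ms

1. 0.0ms @ 0 + 87.02ms (2/7)
2. 87.02ms @ 2/7 + 87.02ms (2/7)
3. 174.039ms @ 4/7 + 87.02ms (2/7)
4. 261.059ms @ 6/7 + 87.02ms (2/7)
5. 348.078ms @ 8/7 + 87.02ms (2/7)
6. 435.098ms @ 10/7 + 87.02ms (2/7)
7. 522.117ms @ 12/7 + 87.02ms (2/7)
8. 609.137ms @ 2 + 261.059ms (6/7)
9. 870.196ms @ 20/7 + 87.02ms (2/7)
10. 957.215ms @ 22/7 + 87.02ms (2/7)
11. 1044.235ms @ 24/7 + 87.02ms (2/7)
12. 1131.255ms @ 26/7 + 87.02ms (2/7)
13. 1218.274ms @ 4 + 304.569ms (1)
14. 1522.843ms @ 5 + 304.569ms (1)
15. 1827.411ms @ 6 + 304.569ms (1)
16. 2131.98ms @ 7 + 228.426ms (3/4)
17. 2360.406ms @ 31/4 + 76.142ms (1/4)
18. 2436.548ms @ 8 + 913.706ms (3)
19. 3350.254ms @ 11 + 152.284ms (1/2)
20. 3502.538ms @ 23/2 + 152.284ms (1/2)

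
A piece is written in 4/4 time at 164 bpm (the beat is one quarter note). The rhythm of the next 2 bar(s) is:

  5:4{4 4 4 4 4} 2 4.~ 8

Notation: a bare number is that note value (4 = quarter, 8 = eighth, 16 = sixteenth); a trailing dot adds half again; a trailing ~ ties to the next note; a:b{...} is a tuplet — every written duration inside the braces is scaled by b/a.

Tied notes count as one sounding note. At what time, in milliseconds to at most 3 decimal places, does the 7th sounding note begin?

note 7 onset = 6b = 2195.122ms

1. 0.0ms @ 0 + 292.683ms (4/5)
2. 292.683ms @ 4/5 + 292.683ms (4/5)
3. 585.366ms @ 8/5 + 292.683ms (4/5)
4. 878.049ms @ 12/5 + 292.683ms (4/5)
5. 1170.732ms @ 16/5 + 292.683ms (4/5)
6. 1463.415ms @ 4 + 731.707ms (2)
7. 2195.122ms @ 6 + 731.707ms (2)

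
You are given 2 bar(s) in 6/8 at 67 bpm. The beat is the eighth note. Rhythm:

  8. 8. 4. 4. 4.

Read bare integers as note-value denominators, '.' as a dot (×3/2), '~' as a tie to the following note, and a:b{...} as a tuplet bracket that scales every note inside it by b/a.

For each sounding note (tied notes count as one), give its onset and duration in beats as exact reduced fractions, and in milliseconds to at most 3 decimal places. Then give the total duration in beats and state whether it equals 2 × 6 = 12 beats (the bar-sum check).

1) 0.0ms=0b +1343.284ms=3/2b
2) 1343.284ms=3/2b +1343.284ms=3/2b
3) 2686.567ms=3b +2686.567ms=3b
4) 5373.134ms=6b +2686.567ms=3b
5) 8059.701ms=9b +2686.567ms=3b
Σ=12b of 12 (67bpm 6/8) — PASS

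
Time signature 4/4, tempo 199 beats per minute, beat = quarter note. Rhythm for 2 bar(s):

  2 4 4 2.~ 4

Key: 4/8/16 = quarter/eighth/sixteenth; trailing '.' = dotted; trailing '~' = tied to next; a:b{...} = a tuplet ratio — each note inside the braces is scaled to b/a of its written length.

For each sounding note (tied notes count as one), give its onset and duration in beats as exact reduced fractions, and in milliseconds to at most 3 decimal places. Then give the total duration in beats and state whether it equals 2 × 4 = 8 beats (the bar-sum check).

1) 0.0ms=0b +603.015ms=2b
2) 603.015ms=2b +301.508ms=1b
3) 904.523ms=3b +301.508ms=1b
4) 1206.03ms=4b +1206.03ms=4b
Σ=8b of 8 (199bpm 4/4) — PASS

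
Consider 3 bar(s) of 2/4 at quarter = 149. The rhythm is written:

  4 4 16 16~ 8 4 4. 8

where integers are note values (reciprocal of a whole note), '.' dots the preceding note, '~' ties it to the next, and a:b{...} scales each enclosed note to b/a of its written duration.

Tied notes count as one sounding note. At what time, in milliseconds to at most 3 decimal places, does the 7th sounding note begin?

note 7 onset = 11/2b = 2214.765ms

1. 0.0ms @ 0 + 402.685ms (1)
2. 402.685ms @ 1 + 402.685ms (1)
3. 805.369ms @ 2 + 100.671ms (1/4)
4. 906.04ms @ 9/4 + 302.013ms (3/4)
5. 1208.054ms @ 3 + 402.685ms (1)
6. 1610.738ms @ 4 + 604.027ms (3/2)
7. 2214.765ms @ 11/2 + 201.342ms (1/2)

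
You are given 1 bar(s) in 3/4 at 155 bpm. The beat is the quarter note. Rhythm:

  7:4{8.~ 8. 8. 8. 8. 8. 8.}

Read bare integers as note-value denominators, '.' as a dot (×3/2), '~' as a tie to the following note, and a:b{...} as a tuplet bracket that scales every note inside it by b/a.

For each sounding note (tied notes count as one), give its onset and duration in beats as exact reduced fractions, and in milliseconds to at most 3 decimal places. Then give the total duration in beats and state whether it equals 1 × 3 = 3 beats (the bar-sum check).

1) 0.0ms=0b +331.797ms=6/7b
2) 331.797ms=6/7b +165.899ms=3/7b
3) 497.696ms=9/7b +165.899ms=3/7b
4) 663.594ms=12/7b +165.899ms=3/7b
5) 829.493ms=15/7b +165.899ms=3/7b
6) 995.392ms=18/7b +165.899ms=3/7b
Σ=3b of 3 (155bpm 3/4) — PASS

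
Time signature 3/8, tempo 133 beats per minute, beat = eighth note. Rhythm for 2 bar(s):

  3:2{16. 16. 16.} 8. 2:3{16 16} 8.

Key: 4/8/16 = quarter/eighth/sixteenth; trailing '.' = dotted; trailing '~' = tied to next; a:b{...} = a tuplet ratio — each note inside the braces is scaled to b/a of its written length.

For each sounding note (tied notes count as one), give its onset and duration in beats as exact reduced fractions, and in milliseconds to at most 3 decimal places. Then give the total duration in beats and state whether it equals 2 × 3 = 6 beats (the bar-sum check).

1) 0.0ms=0b +225.564ms=1/2b
2) 225.564ms=1/2b +225.564ms=1/2b
3) 451.128ms=1b +225.564ms=1/2b
4) 676.692ms=3/2b +676.692ms=3/2b
5) 1353.383ms=3b +338.346ms=3/4b
6) 1691.729ms=15/4b +338.346ms=3/4b
7) 2030.075ms=9/2b +676.692ms=3/2b
Σ=6b of 6 (133bpm 3/8) — PASS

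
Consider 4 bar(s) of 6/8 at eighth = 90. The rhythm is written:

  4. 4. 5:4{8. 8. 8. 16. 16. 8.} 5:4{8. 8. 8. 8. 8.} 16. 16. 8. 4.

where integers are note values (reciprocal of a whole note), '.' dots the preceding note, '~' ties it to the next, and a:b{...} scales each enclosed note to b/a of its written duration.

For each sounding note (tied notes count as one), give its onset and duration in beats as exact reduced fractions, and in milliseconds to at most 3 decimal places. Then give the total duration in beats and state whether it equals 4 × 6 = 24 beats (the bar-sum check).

1) 0.0ms=0b +2000.0ms=3b
2) 2000.0ms=3b +2000.0ms=3b
3) 4000.0ms=6b +800.0ms=6/5b
4) 4800.0ms=36/5b +800.0ms=6/5b
5) 5600.0ms=42/5b +800.0ms=6/5b
6) 6400.0ms=48/5b +400.0ms=3/5b
7) 6800.0ms=51/5b +400.0ms=3/5b
8) 7200.0ms=54/5b +800.0ms=6/5b
9) 8000.0ms=12b +800.0ms=6/5b
10) 8800.0ms=66/5b +800.0ms=6/5b
11) 9600.0ms=72/5b +800.0ms=6/5b
12) 10400.0ms=78/5b +800.0ms=6/5b
13) 11200.0ms=84/5b +800.0ms=6/5b
14) 12000.0ms=18b +500.0ms=3/4b
15) 12500.0ms=75/4b +500.0ms=3/4b
16) 13000.0ms=39/2b +1000.0ms=3/2b
17) 14000.0ms=21b +2000.0ms=3b
Σ=24b of 24 (90bpm 6/8) — PASS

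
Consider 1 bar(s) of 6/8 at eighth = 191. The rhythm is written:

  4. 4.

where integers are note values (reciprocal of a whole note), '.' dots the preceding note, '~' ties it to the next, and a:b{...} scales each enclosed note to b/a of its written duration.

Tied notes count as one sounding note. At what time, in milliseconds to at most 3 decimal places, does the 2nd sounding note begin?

1. 0.0ms @ 0 + 942.408ms (3)
2. 942.408ms @ 3 + 942.408ms (3)

note 2 onset = 3b = 942.408ms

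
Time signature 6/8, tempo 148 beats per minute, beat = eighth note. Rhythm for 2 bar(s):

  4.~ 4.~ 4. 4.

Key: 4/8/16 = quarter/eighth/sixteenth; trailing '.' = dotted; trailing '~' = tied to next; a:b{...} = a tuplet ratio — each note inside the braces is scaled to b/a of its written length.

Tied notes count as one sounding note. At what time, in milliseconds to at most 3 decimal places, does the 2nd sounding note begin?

note 2 onset = 9b = 3648.649ms

1. 0.0ms @ 0 + 3648.649ms (9)
2. 3648.649ms @ 9 + 1216.216ms (3)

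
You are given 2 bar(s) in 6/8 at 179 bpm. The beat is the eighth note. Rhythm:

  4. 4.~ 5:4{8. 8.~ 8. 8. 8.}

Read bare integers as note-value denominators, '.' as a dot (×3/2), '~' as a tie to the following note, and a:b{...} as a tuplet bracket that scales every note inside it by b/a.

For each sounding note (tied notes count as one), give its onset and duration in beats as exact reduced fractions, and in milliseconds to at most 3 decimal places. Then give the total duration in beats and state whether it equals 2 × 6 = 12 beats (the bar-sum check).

1) 0.0ms=0b +1005.587ms=3b
2) 1005.587ms=3b +1407.821ms=21/5b
3) 2413.408ms=36/5b +804.469ms=12/5b
4) 3217.877ms=48/5b +402.235ms=6/5b
5) 3620.112ms=54/5b +402.235ms=6/5b
Σ=12b of 12 (179bpm 6/8) — PASS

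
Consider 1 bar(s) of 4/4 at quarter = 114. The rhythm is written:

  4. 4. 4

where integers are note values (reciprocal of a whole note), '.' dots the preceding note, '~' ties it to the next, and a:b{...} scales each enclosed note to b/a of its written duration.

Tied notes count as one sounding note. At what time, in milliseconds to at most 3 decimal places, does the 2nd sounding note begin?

note 2 onset = 3/2b = 789.474ms

1. 0.0ms @ 0 + 789.474ms (3/2)
2. 789.474ms @ 3/2 + 789.474ms (3/2)
3. 1578.947ms @ 3 + 526.316ms (1)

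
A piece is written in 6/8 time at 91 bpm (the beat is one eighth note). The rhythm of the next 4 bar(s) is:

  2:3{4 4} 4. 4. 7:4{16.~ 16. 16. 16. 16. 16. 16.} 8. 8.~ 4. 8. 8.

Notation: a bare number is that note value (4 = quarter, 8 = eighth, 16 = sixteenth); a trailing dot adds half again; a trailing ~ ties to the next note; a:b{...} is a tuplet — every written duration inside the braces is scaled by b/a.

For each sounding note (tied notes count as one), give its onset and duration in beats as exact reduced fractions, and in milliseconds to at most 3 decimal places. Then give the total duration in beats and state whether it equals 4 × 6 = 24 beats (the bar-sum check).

1) 0.0ms=0b +1978.022ms=3b
2) 1978.022ms=3b +1978.022ms=3b
3) 3956.044ms=6b +1978.022ms=3b
4) 5934.066ms=9b +1978.022ms=3b
5) 7912.088ms=12b +565.149ms=6/7b
6) 8477.237ms=90/7b +282.575ms=3/7b
7) 8759.812ms=93/7b +282.575ms=3/7b
8) 9042.386ms=96/7b +282.575ms=3/7b
9) 9324.961ms=99/7b +282.575ms=3/7b
10) 9607.535ms=102/7b +282.575ms=3/7b
11) 9890.11ms=15b +989.011ms=3/2b
12) 10879.121ms=33/2b +2967.033ms=9/2b
13) 13846.154ms=21b +989.011ms=3/2b
14) 14835.165ms=45/2b +989.011ms=3/2b
Σ=24b of 24 (91bpm 6/8) — PASS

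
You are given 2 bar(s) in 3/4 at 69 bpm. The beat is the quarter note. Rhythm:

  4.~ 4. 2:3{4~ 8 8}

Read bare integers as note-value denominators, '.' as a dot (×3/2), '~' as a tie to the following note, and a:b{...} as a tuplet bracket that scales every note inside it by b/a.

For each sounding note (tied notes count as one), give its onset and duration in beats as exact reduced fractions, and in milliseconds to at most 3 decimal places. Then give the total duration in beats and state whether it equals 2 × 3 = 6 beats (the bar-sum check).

1) 0.0ms=0b +2608.696ms=3b
2) 2608.696ms=3b +1956.522ms=9/4b
3) 4565.217ms=21/4b +652.174ms=3/4b
Σ=6b of 6 (69bpm 3/4) — PASS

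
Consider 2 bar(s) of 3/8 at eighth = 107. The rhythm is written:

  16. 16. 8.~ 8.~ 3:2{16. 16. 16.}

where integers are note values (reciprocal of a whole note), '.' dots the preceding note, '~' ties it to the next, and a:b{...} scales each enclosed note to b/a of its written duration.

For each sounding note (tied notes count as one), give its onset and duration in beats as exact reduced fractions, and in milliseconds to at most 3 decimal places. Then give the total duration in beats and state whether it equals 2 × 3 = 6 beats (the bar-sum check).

1) 0.0ms=0b +420.561ms=3/4b
2) 420.561ms=3/4b +420.561ms=3/4b
3) 841.121ms=3/2b +1962.617ms=7/2b
4) 2803.738ms=5b +280.374ms=1/2b
5) 3084.112ms=11/2b +280.374ms=1/2b
Σ=6b of 6 (107bpm 3/8) — PASS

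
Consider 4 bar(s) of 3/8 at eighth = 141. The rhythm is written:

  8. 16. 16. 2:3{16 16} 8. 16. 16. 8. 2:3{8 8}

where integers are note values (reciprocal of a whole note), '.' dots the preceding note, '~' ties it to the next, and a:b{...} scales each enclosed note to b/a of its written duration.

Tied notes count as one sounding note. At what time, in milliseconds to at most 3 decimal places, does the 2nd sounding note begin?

note 2 onset = 3/2b = 638.298ms

1. 0.0ms @ 0 + 638.298ms (3/2)
2. 638.298ms @ 3/2 + 319.149ms (3/4)
3. 957.447ms @ 9/4 + 319.149ms (3/4)
4. 1276.596ms @ 3 + 319.149ms (3/4)
5. 1595.745ms @ 15/4 + 319.149ms (3/4)
6. 1914.894ms @ 9/2 + 638.298ms (3/2)
7. 2553.191ms @ 6 + 319.149ms (3/4)
8. 2872.34ms @ 27/4 + 319.149ms (3/4)
9. 3191.489ms @ 15/2 + 638.298ms (3/2)
10. 3829.787ms @ 9 + 638.298ms (3/2)
11. 4468.085ms @ 21/2 + 638.298ms (3/2)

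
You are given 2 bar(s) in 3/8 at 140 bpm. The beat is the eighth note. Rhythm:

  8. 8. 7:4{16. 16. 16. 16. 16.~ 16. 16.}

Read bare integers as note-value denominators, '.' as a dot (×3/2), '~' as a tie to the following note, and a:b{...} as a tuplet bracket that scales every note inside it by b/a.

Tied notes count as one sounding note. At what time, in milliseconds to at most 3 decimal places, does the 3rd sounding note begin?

1. 0.0ms @ 0 + 642.857ms (3/2)
2. 642.857ms @ 3/2 + 642.857ms (3/2)
3. 1285.714ms @ 3 + 183.673ms (3/7)
4. 1469.388ms @ 24/7 + 183.673ms (3/7)
5. 1653.061ms @ 27/7 + 183.673ms (3/7)
6. 1836.735ms @ 30/7 + 183.673ms (3/7)
7. 2020.408ms @ 33/7 + 367.347ms (6/7)
8. 2387.755ms @ 39/7 + 183.673ms (3/7)

note 3 onset = 3b = 1285.714ms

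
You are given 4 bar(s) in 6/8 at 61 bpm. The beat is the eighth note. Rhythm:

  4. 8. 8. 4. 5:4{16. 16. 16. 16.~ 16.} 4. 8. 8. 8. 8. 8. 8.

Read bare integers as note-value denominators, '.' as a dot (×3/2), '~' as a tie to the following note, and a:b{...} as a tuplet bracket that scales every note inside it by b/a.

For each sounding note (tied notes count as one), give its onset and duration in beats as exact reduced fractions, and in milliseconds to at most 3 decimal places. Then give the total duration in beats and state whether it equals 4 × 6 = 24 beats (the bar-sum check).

1) 0.0ms=0b +2950.82ms=3b
2) 2950.82ms=3b +1475.41ms=3/2b
3) 4426.23ms=9/2b +1475.41ms=3/2b
4) 5901.639ms=6b +2950.82ms=3b
5) 8852.459ms=9b +590.164ms=3/5b
6) 9442.623ms=48/5b +590.164ms=3/5b
7) 10032.787ms=51/5b +590.164ms=3/5b
8) 10622.951ms=54/5b +1180.328ms=6/5b
9) 11803.279ms=12b +2950.82ms=3b
10) 14754.098ms=15b +1475.41ms=3/2b
11) 16229.508ms=33/2b +1475.41ms=3/2b
12) 17704.918ms=18b +1475.41ms=3/2b
13) 19180.328ms=39/2b +1475.41ms=3/2b
14) 20655.738ms=21b +1475.41ms=3/2b
15) 22131.148ms=45/2b +1475.41ms=3/2b
Σ=24b of 24 (61bpm 6/8) — PASS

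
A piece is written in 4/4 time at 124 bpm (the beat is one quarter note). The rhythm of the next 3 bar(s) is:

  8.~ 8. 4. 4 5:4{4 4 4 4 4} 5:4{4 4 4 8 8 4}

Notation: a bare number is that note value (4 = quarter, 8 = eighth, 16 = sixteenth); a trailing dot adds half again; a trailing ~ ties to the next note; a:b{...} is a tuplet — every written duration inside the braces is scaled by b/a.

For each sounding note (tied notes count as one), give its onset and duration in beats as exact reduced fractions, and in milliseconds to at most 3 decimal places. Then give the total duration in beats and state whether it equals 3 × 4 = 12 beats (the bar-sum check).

1) 0.0ms=0b +725.806ms=3/2b
2) 725.806ms=3/2b +725.806ms=3/2b
3) 1451.613ms=3b +483.871ms=1b
4) 1935.484ms=4b +387.097ms=4/5b
5) 2322.581ms=24/5b +387.097ms=4/5b
6) 2709.677ms=28/5b +387.097ms=4/5b
7) 3096.774ms=32/5b +387.097ms=4/5b
8) 3483.871ms=36/5b +387.097ms=4/5b
9) 3870.968ms=8b +387.097ms=4/5b
10) 4258.065ms=44/5b +387.097ms=4/5b
11) 4645.161ms=48/5b +387.097ms=4/5b
12) 5032.258ms=52/5b +193.548ms=2/5b
13) 5225.806ms=54/5b +193.548ms=2/5b
14) 5419.355ms=56/5b +387.097ms=4/5b
Σ=12b of 12 (124bpm 4/4) — PASS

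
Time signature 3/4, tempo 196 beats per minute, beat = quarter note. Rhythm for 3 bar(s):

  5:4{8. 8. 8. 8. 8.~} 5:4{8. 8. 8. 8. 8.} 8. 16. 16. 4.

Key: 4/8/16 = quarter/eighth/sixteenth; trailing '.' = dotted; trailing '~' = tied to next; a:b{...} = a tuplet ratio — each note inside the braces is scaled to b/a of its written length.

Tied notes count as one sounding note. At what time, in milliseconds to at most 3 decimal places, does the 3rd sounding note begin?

note 3 onset = 6/5b = 367.347ms

1. 0.0ms @ 0 + 183.673ms (3/5)
2. 183.673ms @ 3/5 + 183.673ms (3/5)
3. 367.347ms @ 6/5 + 183.673ms (3/5)
4. 551.02ms @ 9/5 + 183.673ms (3/5)
5. 734.694ms @ 12/5 + 367.347ms (6/5)
6. 1102.041ms @ 18/5 + 183.673ms (3/5)
7. 1285.714ms @ 21/5 + 183.673ms (3/5)
8. 1469.388ms @ 24/5 + 183.673ms (3/5)
9. 1653.061ms @ 27/5 + 183.673ms (3/5)
10. 1836.735ms @ 6 + 229.592ms (3/4)
11. 2066.327ms @ 27/4 + 114.796ms (3/8)
12. 2181.122ms @ 57/8 + 114.796ms (3/8)
13. 2295.918ms @ 15/2 + 459.184ms (3/2)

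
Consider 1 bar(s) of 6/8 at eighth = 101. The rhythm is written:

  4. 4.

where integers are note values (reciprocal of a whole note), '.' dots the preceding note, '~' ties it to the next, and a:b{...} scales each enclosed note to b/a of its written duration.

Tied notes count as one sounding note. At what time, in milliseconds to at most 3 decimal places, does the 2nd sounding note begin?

1. 0.0ms @ 0 + 1782.178ms (3)
2. 1782.178ms @ 3 + 1782.178ms (3)

note 2 onset = 3b = 1782.178ms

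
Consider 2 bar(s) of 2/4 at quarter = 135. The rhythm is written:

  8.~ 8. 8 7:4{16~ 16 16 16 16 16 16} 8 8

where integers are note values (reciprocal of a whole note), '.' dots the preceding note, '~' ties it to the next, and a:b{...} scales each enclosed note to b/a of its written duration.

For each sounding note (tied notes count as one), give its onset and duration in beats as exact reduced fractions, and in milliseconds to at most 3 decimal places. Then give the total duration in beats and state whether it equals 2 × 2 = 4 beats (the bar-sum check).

1) 0.0ms=0b +666.667ms=3/2b
2) 666.667ms=3/2b +222.222ms=1/2b
3) 888.889ms=2b +126.984ms=2/7b
4) 1015.873ms=16/7b +63.492ms=1/7b
5) 1079.365ms=17/7b +63.492ms=1/7b
6) 1142.857ms=18/7b +63.492ms=1/7b
7) 1206.349ms=19/7b +63.492ms=1/7b
8) 1269.841ms=20/7b +63.492ms=1/7b
9) 1333.333ms=3b +222.222ms=1/2b
10) 1555.556ms=7/2b +222.222ms=1/2b
Σ=4b of 4 (135bpm 2/4) — PASS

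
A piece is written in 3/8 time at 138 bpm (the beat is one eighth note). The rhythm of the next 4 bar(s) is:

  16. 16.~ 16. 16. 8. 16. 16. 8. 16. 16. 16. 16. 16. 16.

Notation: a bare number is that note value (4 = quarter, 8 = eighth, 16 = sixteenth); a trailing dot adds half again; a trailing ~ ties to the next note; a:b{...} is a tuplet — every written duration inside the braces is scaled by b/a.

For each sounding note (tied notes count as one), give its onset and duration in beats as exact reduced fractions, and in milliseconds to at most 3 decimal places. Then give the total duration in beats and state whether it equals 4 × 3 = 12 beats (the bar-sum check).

1) 0.0ms=0b +326.087ms=3/4b
2) 326.087ms=3/4b +652.174ms=3/2b
3) 978.261ms=9/4b +326.087ms=3/4b
4) 1304.348ms=3b +652.174ms=3/2b
5) 1956.522ms=9/2b +326.087ms=3/4b
6) 2282.609ms=21/4b +326.087ms=3/4b
7) 2608.696ms=6b +652.174ms=3/2b
8) 3260.87ms=15/2b +326.087ms=3/4b
9) 3586.957ms=33/4b +326.087ms=3/4b
10) 3913.043ms=9b +326.087ms=3/4b
11) 4239.13ms=39/4b +326.087ms=3/4b
12) 4565.217ms=21/2b +326.087ms=3/4b
13) 4891.304ms=45/4b +326.087ms=3/4b
Σ=12b of 12 (138bpm 3/8) — PASS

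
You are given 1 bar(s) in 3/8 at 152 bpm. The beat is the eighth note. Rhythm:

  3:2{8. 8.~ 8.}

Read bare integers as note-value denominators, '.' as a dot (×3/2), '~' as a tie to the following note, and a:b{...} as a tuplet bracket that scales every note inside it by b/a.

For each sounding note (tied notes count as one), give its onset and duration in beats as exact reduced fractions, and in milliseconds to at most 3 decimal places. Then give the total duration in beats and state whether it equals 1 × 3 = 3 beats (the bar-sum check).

1) 0.0ms=0b +394.737ms=1b
2) 394.737ms=1b +789.474ms=2b
Σ=3b of 3 (152bpm 3/8) — PASS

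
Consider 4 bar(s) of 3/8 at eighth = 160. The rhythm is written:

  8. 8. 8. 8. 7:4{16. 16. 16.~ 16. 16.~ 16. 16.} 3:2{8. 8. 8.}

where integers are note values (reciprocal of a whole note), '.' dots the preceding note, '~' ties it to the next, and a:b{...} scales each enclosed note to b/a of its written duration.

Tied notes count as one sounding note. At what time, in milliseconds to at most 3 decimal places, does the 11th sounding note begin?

1. 0.0ms @ 0 + 562.5ms (3/2)
2. 562.5ms @ 3/2 + 562.5ms (3/2)
3. 1125.0ms @ 3 + 562.5ms (3/2)
4. 1687.5ms @ 9/2 + 562.5ms (3/2)
5. 2250.0ms @ 6 + 160.714ms (3/7)
6. 2410.714ms @ 45/7 + 160.714ms (3/7)
7. 2571.429ms @ 48/7 + 321.429ms (6/7)
8. 2892.857ms @ 54/7 + 321.429ms (6/7)
9. 3214.286ms @ 60/7 + 160.714ms (3/7)
10. 3375.0ms @ 9 + 375.0ms (1)
11. 3750.0ms @ 10 + 375.0ms (1)
12. 4125.0ms @ 11 + 375.0ms (1)

note 11 onset = 10b = 3750.0ms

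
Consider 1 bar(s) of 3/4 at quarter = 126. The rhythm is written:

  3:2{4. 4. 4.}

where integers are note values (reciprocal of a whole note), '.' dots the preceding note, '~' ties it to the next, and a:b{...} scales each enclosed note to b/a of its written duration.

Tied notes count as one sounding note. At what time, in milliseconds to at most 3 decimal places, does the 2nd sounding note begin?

note 2 onset = 1b = 476.19ms

1. 0.0ms @ 0 + 476.19ms (1)
2. 476.19ms @ 1 + 476.19ms (1)
3. 952.381ms @ 2 + 476.19ms (1)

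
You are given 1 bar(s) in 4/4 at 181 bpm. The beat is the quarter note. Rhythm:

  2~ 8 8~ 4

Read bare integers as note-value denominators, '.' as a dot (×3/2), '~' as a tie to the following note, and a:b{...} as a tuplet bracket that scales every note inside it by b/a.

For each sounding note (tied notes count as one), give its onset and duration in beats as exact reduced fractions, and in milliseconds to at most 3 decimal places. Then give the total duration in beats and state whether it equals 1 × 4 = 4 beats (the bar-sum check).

1) 0.0ms=0b +828.729ms=5/2b
2) 828.729ms=5/2b +497.238ms=3/2b
Σ=4b of 4 (181bpm 4/4) — PASS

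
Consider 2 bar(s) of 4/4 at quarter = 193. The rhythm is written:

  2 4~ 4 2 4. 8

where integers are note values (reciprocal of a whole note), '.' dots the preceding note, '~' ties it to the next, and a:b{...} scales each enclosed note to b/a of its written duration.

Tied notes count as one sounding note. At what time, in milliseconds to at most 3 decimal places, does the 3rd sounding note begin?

1. 0.0ms @ 0 + 621.762ms (2)
2. 621.762ms @ 2 + 621.762ms (2)
3. 1243.523ms @ 4 + 621.762ms (2)
4. 1865.285ms @ 6 + 466.321ms (3/2)
5. 2331.606ms @ 15/2 + 155.44ms (1/2)

note 3 onset = 4b = 1243.523ms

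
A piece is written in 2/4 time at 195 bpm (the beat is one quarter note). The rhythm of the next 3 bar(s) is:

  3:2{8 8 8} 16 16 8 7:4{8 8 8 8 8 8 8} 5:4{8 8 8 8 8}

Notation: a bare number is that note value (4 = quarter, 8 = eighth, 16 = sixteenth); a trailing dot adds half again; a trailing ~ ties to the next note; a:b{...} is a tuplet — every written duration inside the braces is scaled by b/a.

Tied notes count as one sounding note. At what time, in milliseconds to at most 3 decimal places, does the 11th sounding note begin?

1. 0.0ms @ 0 + 102.564ms (1/3)
2. 102.564ms @ 1/3 + 102.564ms (1/3)
3. 205.128ms @ 2/3 + 102.564ms (1/3)
4. 307.692ms @ 1 + 76.923ms (1/4)
5. 384.615ms @ 5/4 + 76.923ms (1/4)
6. 461.538ms @ 3/2 + 153.846ms (1/2)
7. 615.385ms @ 2 + 87.912ms (2/7)
8. 703.297ms @ 16/7 + 87.912ms (2/7)
9. 791.209ms @ 18/7 + 87.912ms (2/7)
10. 879.121ms @ 20/7 + 87.912ms (2/7)
11. 967.033ms @ 22/7 + 87.912ms (2/7)
12. 1054.945ms @ 24/7 + 87.912ms (2/7)
13. 1142.857ms @ 26/7 + 87.912ms (2/7)
14. 1230.769ms @ 4 + 123.077ms (2/5)
15. 1353.846ms @ 22/5 + 123.077ms (2/5)
16. 1476.923ms @ 24/5 + 123.077ms (2/5)
17. 1600.0ms @ 26/5 + 123.077ms (2/5)
18. 1723.077ms @ 28/5 + 123.077ms (2/5)

note 11 onset = 22/7b = 967.033ms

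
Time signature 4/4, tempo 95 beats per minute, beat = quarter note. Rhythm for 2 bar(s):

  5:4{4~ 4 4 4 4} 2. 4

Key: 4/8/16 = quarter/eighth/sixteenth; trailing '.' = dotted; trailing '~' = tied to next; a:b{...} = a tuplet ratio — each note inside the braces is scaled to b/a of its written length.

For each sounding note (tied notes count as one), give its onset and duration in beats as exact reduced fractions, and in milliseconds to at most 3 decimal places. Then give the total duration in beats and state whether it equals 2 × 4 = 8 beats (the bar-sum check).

1) 0.0ms=0b +1010.526ms=8/5b
2) 1010.526ms=8/5b +505.263ms=4/5b
3) 1515.789ms=12/5b +505.263ms=4/5b
4) 2021.053ms=16/5b +505.263ms=4/5b
5) 2526.316ms=4b +1894.737ms=3b
6) 4421.053ms=7b +631.579ms=1b
Σ=8b of 8 (95bpm 4/4) — PASS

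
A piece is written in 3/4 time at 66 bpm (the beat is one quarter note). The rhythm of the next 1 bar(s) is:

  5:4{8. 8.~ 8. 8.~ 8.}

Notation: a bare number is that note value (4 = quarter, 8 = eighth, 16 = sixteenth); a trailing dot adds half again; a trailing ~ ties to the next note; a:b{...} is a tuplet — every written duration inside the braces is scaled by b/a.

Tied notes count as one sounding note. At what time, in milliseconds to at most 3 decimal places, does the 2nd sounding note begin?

note 2 onset = 3/5b = 545.455ms

1. 0.0ms @ 0 + 545.455ms (3/5)
2. 545.455ms @ 3/5 + 1090.909ms (6/5)
3. 1636.364ms @ 9/5 + 1090.909ms (6/5)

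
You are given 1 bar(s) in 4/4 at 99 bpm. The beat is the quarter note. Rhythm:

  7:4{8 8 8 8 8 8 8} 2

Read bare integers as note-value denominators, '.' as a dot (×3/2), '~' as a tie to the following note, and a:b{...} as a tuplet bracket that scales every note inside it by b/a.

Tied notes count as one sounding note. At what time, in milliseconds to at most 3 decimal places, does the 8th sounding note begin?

note 8 onset = 2b = 1212.121ms

1. 0.0ms @ 0 + 173.16ms (2/7)
2. 173.16ms @ 2/7 + 173.16ms (2/7)
3. 346.32ms @ 4/7 + 173.16ms (2/7)
4. 519.481ms @ 6/7 + 173.16ms (2/7)
5. 692.641ms @ 8/7 + 173.16ms (2/7)
6. 865.801ms @ 10/7 + 173.16ms (2/7)
7. 1038.961ms @ 12/7 + 173.16ms (2/7)
8. 1212.121ms @ 2 + 1212.121ms (2)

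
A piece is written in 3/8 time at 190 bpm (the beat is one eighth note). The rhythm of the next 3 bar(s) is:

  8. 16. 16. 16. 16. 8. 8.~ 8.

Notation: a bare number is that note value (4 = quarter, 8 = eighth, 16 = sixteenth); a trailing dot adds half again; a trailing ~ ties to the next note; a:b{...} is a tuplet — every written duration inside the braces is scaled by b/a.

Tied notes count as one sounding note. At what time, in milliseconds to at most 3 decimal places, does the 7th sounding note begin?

1. 0.0ms @ 0 + 473.684ms (3/2)
2. 473.684ms @ 3/2 + 236.842ms (3/4)
3. 710.526ms @ 9/4 + 236.842ms (3/4)
4. 947.368ms @ 3 + 236.842ms (3/4)
5. 1184.211ms @ 15/4 + 236.842ms (3/4)
6. 1421.053ms @ 9/2 + 473.684ms (3/2)
7. 1894.737ms @ 6 + 947.368ms (3)

note 7 onset = 6b = 1894.737ms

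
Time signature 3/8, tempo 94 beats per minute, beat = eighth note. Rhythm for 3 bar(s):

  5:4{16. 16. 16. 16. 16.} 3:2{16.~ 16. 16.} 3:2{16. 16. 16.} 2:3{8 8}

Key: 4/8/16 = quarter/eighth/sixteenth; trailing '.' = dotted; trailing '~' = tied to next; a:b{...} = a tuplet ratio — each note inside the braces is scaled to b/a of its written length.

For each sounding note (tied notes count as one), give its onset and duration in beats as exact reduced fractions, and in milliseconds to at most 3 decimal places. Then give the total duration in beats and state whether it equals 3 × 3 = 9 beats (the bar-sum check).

1) 0.0ms=0b +382.979ms=3/5b
2) 382.979ms=3/5b +382.979ms=3/5b
3) 765.957ms=6/5b +382.979ms=3/5b
4) 1148.936ms=9/5b +382.979ms=3/5b
5) 1531.915ms=12/5b +382.979ms=3/5b
6) 1914.894ms=3b +638.298ms=1b
7) 2553.191ms=4b +319.149ms=1/2b
8) 2872.34ms=9/2b +319.149ms=1/2b
9) 3191.489ms=5b +319.149ms=1/2b
10) 3510.638ms=11/2b +319.149ms=1/2b
11) 3829.787ms=6b +957.447ms=3/2b
12) 4787.234ms=15/2b +957.447ms=3/2b
Σ=9b of 9 (94bpm 3/8) — PASS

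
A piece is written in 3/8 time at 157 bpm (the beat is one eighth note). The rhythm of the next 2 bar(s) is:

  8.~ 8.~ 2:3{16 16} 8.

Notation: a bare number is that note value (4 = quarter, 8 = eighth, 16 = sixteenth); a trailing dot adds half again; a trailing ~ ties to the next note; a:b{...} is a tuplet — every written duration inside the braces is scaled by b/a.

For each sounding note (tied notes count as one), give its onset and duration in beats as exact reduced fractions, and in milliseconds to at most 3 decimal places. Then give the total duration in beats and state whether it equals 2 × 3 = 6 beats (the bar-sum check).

1) 0.0ms=0b +1433.121ms=15/4b
2) 1433.121ms=15/4b +286.624ms=3/4b
3) 1719.745ms=9/2b +573.248ms=3/2b
Σ=6b of 6 (157bpm 3/8) — PASS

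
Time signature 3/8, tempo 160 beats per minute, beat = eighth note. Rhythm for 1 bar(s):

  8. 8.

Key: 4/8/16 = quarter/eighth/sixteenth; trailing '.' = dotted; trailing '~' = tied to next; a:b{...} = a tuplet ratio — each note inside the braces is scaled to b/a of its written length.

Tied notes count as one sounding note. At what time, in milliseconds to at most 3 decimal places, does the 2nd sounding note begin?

note 2 onset = 3/2b = 562.5ms

1. 0.0ms @ 0 + 562.5ms (3/2)
2. 562.5ms @ 3/2 + 562.5ms (3/2)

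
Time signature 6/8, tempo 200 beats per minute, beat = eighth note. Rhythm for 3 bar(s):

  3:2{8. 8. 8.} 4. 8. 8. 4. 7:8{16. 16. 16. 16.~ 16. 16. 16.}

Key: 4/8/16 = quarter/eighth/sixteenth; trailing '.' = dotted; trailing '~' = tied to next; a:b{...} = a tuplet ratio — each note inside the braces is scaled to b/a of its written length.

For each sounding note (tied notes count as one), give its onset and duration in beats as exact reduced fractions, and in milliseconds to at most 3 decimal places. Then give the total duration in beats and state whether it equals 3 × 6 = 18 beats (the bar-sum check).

1) 0.0ms=0b +300.0ms=1b
2) 300.0ms=1b +300.0ms=1b
3) 600.0ms=2b +300.0ms=1b
4) 900.0ms=3b +900.0ms=3b
5) 1800.0ms=6b +450.0ms=3/2b
6) 2250.0ms=15/2b +450.0ms=3/2b
7) 2700.0ms=9b +900.0ms=3b
8) 3600.0ms=12b +257.143ms=6/7b
9) 3857.143ms=90/7b +257.143ms=6/7b
10) 4114.286ms=96/7b +257.143ms=6/7b
11) 4371.429ms=102/7b +514.286ms=12/7b
12) 4885.714ms=114/7b +257.143ms=6/7b
13) 5142.857ms=120/7b +257.143ms=6/7b
Σ=18b of 18 (200bpm 6/8) — PASS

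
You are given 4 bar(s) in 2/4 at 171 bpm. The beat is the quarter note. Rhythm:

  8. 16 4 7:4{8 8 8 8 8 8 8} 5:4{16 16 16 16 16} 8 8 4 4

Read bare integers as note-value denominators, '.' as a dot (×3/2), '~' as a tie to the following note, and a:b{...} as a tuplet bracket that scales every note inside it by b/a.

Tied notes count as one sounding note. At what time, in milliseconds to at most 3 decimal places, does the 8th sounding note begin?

note 8 onset = 22/7b = 1102.757ms

1. 0.0ms @ 0 + 263.158ms (3/4)
2. 263.158ms @ 3/4 + 87.719ms (1/4)
3. 350.877ms @ 1 + 350.877ms (1)
4. 701.754ms @ 2 + 100.251ms (2/7)
5. 802.005ms @ 16/7 + 100.251ms (2/7)
6. 902.256ms @ 18/7 + 100.251ms (2/7)
7. 1002.506ms @ 20/7 + 100.251ms (2/7)
8. 1102.757ms @ 22/7 + 100.251ms (2/7)
9. 1203.008ms @ 24/7 + 100.251ms (2/7)
10. 1303.258ms @ 26/7 + 100.251ms (2/7)
11. 1403.509ms @ 4 + 70.175ms (1/5)
12. 1473.684ms @ 21/5 + 70.175ms (1/5)
13. 1543.86ms @ 22/5 + 70.175ms (1/5)
14. 1614.035ms @ 23/5 + 70.175ms (1/5)
15. 1684.211ms @ 24/5 + 70.175ms (1/5)
16. 1754.386ms @ 5 + 175.439ms (1/2)
17. 1929.825ms @ 11/2 + 175.439ms (1/2)
18. 2105.263ms @ 6 + 350.877ms (1)
19. 2456.14ms @ 7 + 350.877ms (1)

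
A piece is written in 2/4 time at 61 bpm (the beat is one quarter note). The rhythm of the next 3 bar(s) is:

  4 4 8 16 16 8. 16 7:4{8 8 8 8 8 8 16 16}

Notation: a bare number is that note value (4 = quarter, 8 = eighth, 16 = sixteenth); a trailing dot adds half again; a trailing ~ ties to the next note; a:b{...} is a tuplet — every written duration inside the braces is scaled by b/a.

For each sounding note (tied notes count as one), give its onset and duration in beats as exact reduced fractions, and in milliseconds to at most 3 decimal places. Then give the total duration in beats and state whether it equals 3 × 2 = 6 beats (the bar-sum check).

1) 0.0ms=0b +983.607ms=1b
2) 983.607ms=1b +983.607ms=1b
3) 1967.213ms=2b +491.803ms=1/2b
4) 2459.016ms=5/2b +245.902ms=1/4b
5) 2704.918ms=11/4b +245.902ms=1/4b
6) 2950.82ms=3b +737.705ms=3/4b
7) 3688.525ms=15/4b +245.902ms=1/4b
8) 3934.426ms=4b +281.03ms=2/7b
9) 4215.457ms=30/7b +281.03ms=2/7b
10) 4496.487ms=32/7b +281.03ms=2/7b
11) 4777.518ms=34/7b +281.03ms=2/7b
12) 5058.548ms=36/7b +281.03ms=2/7b
13) 5339.578ms=38/7b +281.03ms=2/7b
14) 5620.609ms=40/7b +140.515ms=1/7b
15) 5761.124ms=41/7b +140.515ms=1/7b
Σ=6b of 6 (61bpm 2/4) — PASS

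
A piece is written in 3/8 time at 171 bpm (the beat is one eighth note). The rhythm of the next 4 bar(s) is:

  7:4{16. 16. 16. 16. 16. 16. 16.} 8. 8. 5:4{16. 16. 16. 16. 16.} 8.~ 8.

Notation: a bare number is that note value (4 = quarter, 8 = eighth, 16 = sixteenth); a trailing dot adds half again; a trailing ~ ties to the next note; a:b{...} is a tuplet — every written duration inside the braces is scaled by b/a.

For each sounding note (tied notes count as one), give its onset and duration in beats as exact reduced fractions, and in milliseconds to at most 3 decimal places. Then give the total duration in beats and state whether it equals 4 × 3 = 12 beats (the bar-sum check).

1) 0.0ms=0b +150.376ms=3/7b
2) 150.376ms=3/7b +150.376ms=3/7b
3) 300.752ms=6/7b +150.376ms=3/7b
4) 451.128ms=9/7b +150.376ms=3/7b
5) 601.504ms=12/7b +150.376ms=3/7b
6) 751.88ms=15/7b +150.376ms=3/7b
7) 902.256ms=18/7b +150.376ms=3/7b
8) 1052.632ms=3b +526.316ms=3/2b
9) 1578.947ms=9/2b +526.316ms=3/2b
10) 2105.263ms=6b +210.526ms=3/5b
11) 2315.789ms=33/5b +210.526ms=3/5b
12) 2526.316ms=36/5b +210.526ms=3/5b
13) 2736.842ms=39/5b +210.526ms=3/5b
14) 2947.368ms=42/5b +210.526ms=3/5b
15) 3157.895ms=9b +1052.632ms=3b
Σ=12b of 12 (171bpm 3/8) — PASS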